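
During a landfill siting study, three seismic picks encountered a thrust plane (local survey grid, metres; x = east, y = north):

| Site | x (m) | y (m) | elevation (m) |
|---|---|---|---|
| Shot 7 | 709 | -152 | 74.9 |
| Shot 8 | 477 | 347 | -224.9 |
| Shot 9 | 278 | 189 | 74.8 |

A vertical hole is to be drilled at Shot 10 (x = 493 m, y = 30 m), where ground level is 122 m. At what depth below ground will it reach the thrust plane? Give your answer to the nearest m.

58 m

Let the plane be z = a·x + b·y + c.
Shot 8−Shot 7: −232a + 499b = −299.8;  Shot 9−Shot 7: −431a + 341b = −0.1.
Solving gives a = −0.75158, b = −0.95023.
Then c = 74.9 − a·709 − b·-152 = 463.33.
At (493, 30): z_contact = −370.5 − 28.5 + 463.33 = 64.3 m.
Depth below ground = 122 − 64.3 = 58 m.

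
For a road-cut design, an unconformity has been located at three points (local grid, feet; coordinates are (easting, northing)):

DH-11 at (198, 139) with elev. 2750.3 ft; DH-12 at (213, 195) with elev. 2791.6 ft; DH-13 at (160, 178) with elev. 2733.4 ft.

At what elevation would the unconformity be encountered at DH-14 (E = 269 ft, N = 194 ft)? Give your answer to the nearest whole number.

Let the plane be z = a·E + b·N + c.
DH-12−DH-11: 15a + 56b = 41.3;  DH-13−DH-11: −38a + 39b = −16.9.
Solving gives a = 0.94254, b = 0.48504.
Then c = 2750.3 − a·198 − b·139 = 2496.26.
At (269, 194): z = 253.5 + 94.1 + 2496.26 = 2843.9 ft.

2844 ft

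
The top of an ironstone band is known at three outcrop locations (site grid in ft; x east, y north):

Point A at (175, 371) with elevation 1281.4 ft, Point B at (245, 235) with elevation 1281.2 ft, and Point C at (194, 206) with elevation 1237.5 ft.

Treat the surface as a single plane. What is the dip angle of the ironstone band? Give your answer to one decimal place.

Two edge vectors: Point A→Point B = (70, -136, -0.2), Point A→Point C = (19, -165, -43.9).
Normal n = (Point A→Point B) × (Point A→Point C) = (5937.4, 3069.2, -8966).
So ∂z/∂x = −n_x/n_z = 0.66221 and ∂z/∂y = −n_y/n_z = 0.34232.
Gradient magnitude |∇z| = √(a² + b²) = √(0.43853 + 0.11718) = 0.74546.
True dip = arctan(0.74546) = 36.7°, dipping toward WSW (azimuth ≈ 243°).

36.7°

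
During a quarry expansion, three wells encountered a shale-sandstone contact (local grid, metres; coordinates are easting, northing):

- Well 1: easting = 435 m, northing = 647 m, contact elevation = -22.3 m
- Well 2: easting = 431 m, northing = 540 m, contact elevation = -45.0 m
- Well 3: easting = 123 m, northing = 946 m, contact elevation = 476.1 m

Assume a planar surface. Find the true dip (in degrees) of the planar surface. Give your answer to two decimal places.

53.90°

Let the plane be z = a·easting + b·northing + c.
Well 2−Well 1: −4a − 107b = −22.7;  Well 3−Well 1: −312a + 299b = 498.4.
Solving gives a = −1.34591, b = 0.26246.
Gradient magnitude |∇z| = √(a² + b²) = √(1.81147 + 0.06889) = 1.37126.
True dip = arctan(1.37126) = 53.90°, dipping toward E (azimuth ≈ 101°).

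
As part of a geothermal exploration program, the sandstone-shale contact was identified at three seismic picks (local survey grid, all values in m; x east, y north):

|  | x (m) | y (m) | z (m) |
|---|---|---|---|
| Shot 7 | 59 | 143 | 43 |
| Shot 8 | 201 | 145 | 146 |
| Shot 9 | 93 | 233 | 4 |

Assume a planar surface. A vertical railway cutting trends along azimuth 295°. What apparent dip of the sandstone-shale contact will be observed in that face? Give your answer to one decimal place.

44.0°

Let the plane be z = a·x + b·y + c.
Shot 8−Shot 7: 142a + 2b = 103;  Shot 9−Shot 7: 34a + 90b = −39.
Solving gives a = 0.73537, b = −0.71114.
Unit vector along 295° is (sin 295°, cos 295°) = (-0.9063, 0.4226).
Slope in that direction = a·(-0.9063) + b·(0.4226) = −0.96701.
Apparent dip = arctan|0.96701| = 44.0° (true dip is 45.7°, so apparent ≤ true as expected).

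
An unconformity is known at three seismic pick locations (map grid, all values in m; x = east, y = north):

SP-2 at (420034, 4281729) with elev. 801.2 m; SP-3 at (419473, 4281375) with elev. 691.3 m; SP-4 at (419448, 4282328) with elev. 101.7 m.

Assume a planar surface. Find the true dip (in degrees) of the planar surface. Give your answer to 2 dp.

Let the plane be z = a·x + b·y + c.
SP-3−SP-2: −561a − 354b = −109.9;  SP-4−SP-2: −586a + 599b = −699.5.
Solving gives a = 0.57675, b = −0.60355.
Gradient magnitude |∇z| = √(a² + b²) = √(0.33264 + 0.36427) = 0.83481.
True dip = arctan(0.83481) = 39.86°, dipping toward NW (azimuth ≈ 316°).

39.86°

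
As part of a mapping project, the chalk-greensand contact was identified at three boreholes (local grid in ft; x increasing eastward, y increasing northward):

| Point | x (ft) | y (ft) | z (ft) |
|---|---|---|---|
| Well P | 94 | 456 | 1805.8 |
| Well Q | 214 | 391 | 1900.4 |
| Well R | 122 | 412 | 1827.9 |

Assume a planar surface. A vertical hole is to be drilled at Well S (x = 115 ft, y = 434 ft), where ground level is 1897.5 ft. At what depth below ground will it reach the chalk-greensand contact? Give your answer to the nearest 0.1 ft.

Let the plane be z = a·x + b·y + c.
Well Q−Well P: 120a − 65b = 94.6;  Well R−Well P: 28a − 44b = 22.1.
Solving gives a = 0.78783, b = −0.00092.
Then c = 1805.8 − a·94 − b·456 = 1732.17.
At (115, 434): z_contact = 90.60 − 0.40 + 1732.17 = 1822.36 ft.
Depth below ground = 1897.5 − 1822.36 = 75.1 ft.

75.1 ft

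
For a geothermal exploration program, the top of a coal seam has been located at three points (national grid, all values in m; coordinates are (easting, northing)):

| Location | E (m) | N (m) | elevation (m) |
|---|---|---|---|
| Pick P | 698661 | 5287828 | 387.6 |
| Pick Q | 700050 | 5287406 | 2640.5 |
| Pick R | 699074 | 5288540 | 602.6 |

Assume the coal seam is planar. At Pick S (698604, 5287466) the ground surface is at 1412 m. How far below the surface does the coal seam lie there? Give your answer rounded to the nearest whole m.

Let the plane be z = a·E + b·N + c.
Pick Q−Pick P: 1389a − 422b = 2252.9;  Pick R−Pick P: 413a + 712b = 215.
Solving gives a = 1.45694302, b = −0.54314251.
Then c = 387.6 − a·698661 − b·5287828 = 1854522.51.
At (698604, 5287466): z_contact = 1017826.2 − 2871847.6 + 1854522.51 = 501.2 m.
Depth below ground = 1412 − 501.2 = 911 m.

911 m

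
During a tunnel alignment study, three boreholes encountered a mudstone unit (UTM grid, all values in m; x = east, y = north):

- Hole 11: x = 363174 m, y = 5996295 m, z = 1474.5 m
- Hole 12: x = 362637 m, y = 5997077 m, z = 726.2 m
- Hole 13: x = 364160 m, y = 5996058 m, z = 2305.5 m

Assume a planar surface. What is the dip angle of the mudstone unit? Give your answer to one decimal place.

Two edge vectors: Hole 11→Hole 12 = (-537, 782, -748.3), Hole 11→Hole 13 = (986, -237, 831).
Normal n = (Hole 11→Hole 12) × (Hole 11→Hole 13) = (472494.9, -291576.8, -643783).
So ∂z/∂x = −n_x/n_z = 0.73394 and ∂z/∂y = −n_y/n_z = −0.45291.
Gradient magnitude |∇z| = √(a² + b²) = √(0.53866 + 0.20513) = 0.86243.
True dip = arctan(0.86243) = 40.8°, dipping toward WNW (azimuth ≈ 302°).

40.8°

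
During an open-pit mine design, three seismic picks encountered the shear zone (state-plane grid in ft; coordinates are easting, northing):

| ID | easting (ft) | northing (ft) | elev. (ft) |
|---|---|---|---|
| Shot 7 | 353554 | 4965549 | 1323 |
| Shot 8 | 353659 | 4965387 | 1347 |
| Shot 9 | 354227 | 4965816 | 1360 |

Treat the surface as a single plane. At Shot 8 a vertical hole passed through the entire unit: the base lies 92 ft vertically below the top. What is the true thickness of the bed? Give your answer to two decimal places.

91.26 ft

Let the plane be z = a·easting + b·northing + c.
Shot 8−Shot 7: 105a − 162b = 24;  Shot 9−Shot 7: 673a + 267b = 37.
Solving gives a = 0.09049, b = −0.08950.
|∇z| = √(a²+b²) = 0.12727, so dip δ = arctan(0.12727) = 7.25°.
True thickness = vertical thickness × cos δ = 92 × cos 7.25° = 91.26 ft.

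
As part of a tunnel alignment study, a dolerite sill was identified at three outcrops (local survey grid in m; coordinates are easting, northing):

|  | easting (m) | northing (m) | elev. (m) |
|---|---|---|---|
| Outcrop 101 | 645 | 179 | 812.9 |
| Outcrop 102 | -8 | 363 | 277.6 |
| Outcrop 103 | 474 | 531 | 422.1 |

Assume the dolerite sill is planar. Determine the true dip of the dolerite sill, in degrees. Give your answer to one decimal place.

Let the plane be z = a·easting + b·northing + c.
Outcrop 102−Outcrop 101: −653a + 184b = −535.3;  Outcrop 103−Outcrop 101: −171a + 352b = −390.8.
Solving gives a = 0.58731, b = −0.82491.
Gradient magnitude |∇z| = √(a² + b²) = √(0.34494 + 0.68048) = 1.01263.
True dip = arctan(1.01263) = 45.4°, dipping toward NW (azimuth ≈ 325°).

45.4°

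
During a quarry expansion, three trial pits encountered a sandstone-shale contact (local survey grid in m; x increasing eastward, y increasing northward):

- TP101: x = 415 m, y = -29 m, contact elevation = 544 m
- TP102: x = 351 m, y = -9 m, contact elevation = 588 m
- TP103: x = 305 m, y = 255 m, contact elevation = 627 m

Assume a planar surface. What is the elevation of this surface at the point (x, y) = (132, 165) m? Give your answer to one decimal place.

Two edge vectors: TP101→TP102 = (-64, 20, 44), TP101→TP103 = (-110, 284, 83).
Normal n = (TP101→TP102) × (TP101→TP103) = (-10836, 472, -15976).
So ∂z/∂x = −n_x/n_z = −0.67827 and ∂z/∂y = −n_y/n_z = 0.02954.
Intercept c from TP101: 544 + 281.48 + 0.86 = 826.34.
At (132, 165): z = −89.5 + 4.9 + 826.34 = 741.7 m.

741.7 m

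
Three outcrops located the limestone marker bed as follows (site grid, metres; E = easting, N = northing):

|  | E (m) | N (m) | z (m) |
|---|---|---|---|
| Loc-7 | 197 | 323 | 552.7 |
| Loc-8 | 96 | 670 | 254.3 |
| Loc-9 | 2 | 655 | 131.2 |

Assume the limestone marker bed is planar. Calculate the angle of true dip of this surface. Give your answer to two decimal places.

55.52°

Let the plane be z = a·E + b·N + c.
Loc-8−Loc-7: −101a + 347b = −298.4;  Loc-9−Loc-7: −195a + 332b = −421.5.
Solving gives a = 1.38258, b = −0.45752.
Gradient magnitude |∇z| = √(a² + b²) = √(1.91154 + 0.20932) = 1.45632.
True dip = arctan(1.45632) = 55.52°, dipping toward WNW (azimuth ≈ 288°).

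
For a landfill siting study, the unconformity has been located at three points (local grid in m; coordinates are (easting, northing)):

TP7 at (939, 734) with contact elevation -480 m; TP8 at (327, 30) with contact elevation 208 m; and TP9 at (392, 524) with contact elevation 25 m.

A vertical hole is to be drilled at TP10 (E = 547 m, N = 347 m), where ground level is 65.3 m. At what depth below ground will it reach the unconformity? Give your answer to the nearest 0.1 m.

Let the plane be z = a·E + b·N + c.
TP8−TP7: −612a − 704b = 688;  TP9−TP7: −547a − 210b = 505.
Solving gives a = −0.82255, b = −0.26222.
Then c = -480 − a·939 − b·734 = 484.84.
At (547, 347): z_contact = −449.93 − 90.99 + 484.84 = -56.08 m.
Depth below ground = 65.3 − (-56.08) = 121.4 m.

121.4 m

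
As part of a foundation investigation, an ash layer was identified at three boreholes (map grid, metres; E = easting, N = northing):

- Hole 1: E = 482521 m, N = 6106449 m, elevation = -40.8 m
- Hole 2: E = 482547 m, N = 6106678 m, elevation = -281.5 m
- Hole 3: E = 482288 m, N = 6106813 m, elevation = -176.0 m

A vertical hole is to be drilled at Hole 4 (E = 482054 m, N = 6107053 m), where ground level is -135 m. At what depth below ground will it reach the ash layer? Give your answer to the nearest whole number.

Two edge vectors: Hole 1→Hole 2 = (26, 229, -240.7), Hole 1→Hole 3 = (-233, 364, -135.2).
Normal n = (Hole 1→Hole 2) × (Hole 1→Hole 3) = (56654, 59598.3, 62821).
So ∂z/∂E = −n_x/n_z = −0.90183219 and ∂z/∂N = −n_y/n_z = −0.94870028.
Intercept c from Hole 1: -40.8 + 435152.97 + 5793189.85 = 6228302.02.
At (482054, 6107053): z_contact = −434731.8 − 5793762.9 + 6228302.02 = -192.7 m.
Depth below ground = -135 − (-192.7) = 58 m.

58 m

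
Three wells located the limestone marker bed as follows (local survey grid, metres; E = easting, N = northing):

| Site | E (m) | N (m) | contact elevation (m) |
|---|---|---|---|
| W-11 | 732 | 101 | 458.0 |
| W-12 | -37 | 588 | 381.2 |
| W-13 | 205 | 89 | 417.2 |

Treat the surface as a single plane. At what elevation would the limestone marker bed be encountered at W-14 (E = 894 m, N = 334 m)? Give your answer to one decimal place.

462.7 m

Let the plane be z = a·E + b·N + c.
W-12−W-11: −769a + 487b = −76.8;  W-13−W-11: −527a − 12b = −40.8.
Solving gives a = 0.07820, b = −0.03422.
Then c = 458 − a·732 − b·101 = 404.21.
At (894, 334): z = 69.9 − 11.4 + 404.21 = 462.7 m.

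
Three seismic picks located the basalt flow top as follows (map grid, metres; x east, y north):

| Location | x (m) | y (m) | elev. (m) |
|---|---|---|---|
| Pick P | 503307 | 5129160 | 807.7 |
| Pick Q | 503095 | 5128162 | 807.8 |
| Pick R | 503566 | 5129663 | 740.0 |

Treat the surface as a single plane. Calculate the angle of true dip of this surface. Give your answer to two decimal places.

Let the plane be z = a·x + b·y + c.
Pick Q−Pick P: −212a − 998b = 0.1;  Pick R−Pick P: 259a + 503b = −67.7.
Solving gives a = −0.44462, b = 0.09435.
Gradient magnitude |∇z| = √(a² + b²) = √(0.19769 + 0.00890) = 0.45452.
True dip = arctan(0.45452) = 24.44°, dipping toward ESE (azimuth ≈ 102°).

24.44°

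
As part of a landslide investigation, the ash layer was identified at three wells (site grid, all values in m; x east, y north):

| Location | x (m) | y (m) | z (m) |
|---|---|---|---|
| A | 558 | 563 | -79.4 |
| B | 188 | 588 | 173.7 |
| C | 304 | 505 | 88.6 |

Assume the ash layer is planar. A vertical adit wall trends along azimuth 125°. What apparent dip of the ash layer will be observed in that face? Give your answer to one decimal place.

Two edge vectors: A→B = (-370, 25, 253.1), A→C = (-254, -58, 168).
Normal n = (A→B) × (A→C) = (18879.8, -2127.4, 27810).
So ∂z/∂x = −n_x/n_z = −0.67889 and ∂z/∂y = −n_y/n_z = 0.07650.
Unit vector along 125° is (sin 125°, cos 125°) = (0.8192, -0.5736).
Slope in that direction = a·(0.8192) + b·(-0.5736) = −0.59999.
Apparent dip = arctan|0.59999| = 31.0° (true dip is 34.3°, so apparent ≤ true as expected).

31.0°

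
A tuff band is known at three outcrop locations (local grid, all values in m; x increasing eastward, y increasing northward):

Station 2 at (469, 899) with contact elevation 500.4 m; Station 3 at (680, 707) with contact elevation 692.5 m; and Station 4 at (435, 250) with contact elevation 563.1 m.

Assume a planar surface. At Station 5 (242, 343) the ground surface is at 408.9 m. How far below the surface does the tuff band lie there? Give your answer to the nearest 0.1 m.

10.1 m

Two edge vectors: Station 2→Station 3 = (211, -192, 192.1), Station 2→Station 4 = (-34, -649, 62.7).
Normal n = (Station 2→Station 3) × (Station 2→Station 4) = (112634.5, -19761.1, -143467).
So ∂z/∂x = −n_x/n_z = 0.78509 and ∂z/∂y = −n_y/n_z = −0.13774.
Intercept c from Station 2: 500.4 − 368.21 + 123.83 = 256.02.
At (242, 343): z_contact = 189.99 − 47.24 + 256.02 = 398.77 m.
Depth below ground = 408.9 − 398.77 = 10.1 m.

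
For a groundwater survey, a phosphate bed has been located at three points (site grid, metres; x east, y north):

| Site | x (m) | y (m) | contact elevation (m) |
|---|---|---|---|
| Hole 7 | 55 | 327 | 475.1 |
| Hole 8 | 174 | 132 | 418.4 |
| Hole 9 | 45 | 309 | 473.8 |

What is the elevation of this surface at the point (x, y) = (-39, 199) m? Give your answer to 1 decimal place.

470.1 m

Two edge vectors: Hole 7→Hole 8 = (119, -195, -56.7), Hole 7→Hole 9 = (-10, -18, -1.3).
Normal n = (Hole 7→Hole 8) × (Hole 7→Hole 9) = (-767.1, 721.7, -4092).
So ∂z/∂x = −n_x/n_z = −0.18746 and ∂z/∂y = −n_y/n_z = 0.17637.
Intercept c from Hole 7: 475.1 + 10.31 − 57.67 = 427.74.
At (-39, 199): z = 7.3 + 35.1 + 427.74 = 470.1 m.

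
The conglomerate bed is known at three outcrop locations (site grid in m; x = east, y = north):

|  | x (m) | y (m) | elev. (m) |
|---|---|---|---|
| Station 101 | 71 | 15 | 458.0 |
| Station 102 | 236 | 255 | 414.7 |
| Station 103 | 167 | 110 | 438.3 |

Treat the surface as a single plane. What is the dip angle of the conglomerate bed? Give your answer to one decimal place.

8.5°

Let the plane be z = a·x + b·y + c.
Station 102−Station 101: 165a + 240b = −43.3;  Station 103−Station 101: 96a + 95b = −19.7.
Solving gives a = −0.08344, b = −0.12305.
Gradient magnitude |∇z| = √(a² + b²) = √(0.00696 + 0.01514) = 0.14867.
True dip = arctan(0.14867) = 8.5°, dipping toward NE (azimuth ≈ 034°).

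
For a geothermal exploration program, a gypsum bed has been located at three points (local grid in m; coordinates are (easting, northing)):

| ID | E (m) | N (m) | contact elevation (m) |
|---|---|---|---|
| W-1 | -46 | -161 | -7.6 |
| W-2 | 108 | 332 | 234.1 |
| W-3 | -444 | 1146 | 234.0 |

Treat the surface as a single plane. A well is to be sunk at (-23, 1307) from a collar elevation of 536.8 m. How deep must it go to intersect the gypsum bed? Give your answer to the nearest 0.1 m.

Let the plane be z = a·E + b·N + c.
W-2−W-1: 154a + 493b = 241.7;  W-3−W-1: −398a + 1307b = 241.6.
Solving gives a = 0.495087, b = 0.335612.
Then c = -7.6 − a·-46 − b·-161 = 69.21.
At (-23, 1307): z_contact = −11.39 + 438.64 + 69.21 = 496.47 m.
Depth below ground = 536.8 − 496.47 = 40.3 m.

40.3 m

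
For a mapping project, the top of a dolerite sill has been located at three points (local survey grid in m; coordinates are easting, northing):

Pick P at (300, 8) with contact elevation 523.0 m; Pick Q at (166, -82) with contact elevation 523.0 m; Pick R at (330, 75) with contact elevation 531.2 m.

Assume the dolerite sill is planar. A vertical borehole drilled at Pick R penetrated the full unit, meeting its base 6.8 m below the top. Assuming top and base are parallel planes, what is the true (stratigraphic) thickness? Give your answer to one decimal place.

Two edge vectors: Pick P→Pick Q = (-134, -90, 0), Pick P→Pick R = (30, 67, 8.2).
Normal n = (Pick P→Pick Q) × (Pick P→Pick R) = (-738, 1098.8, -6278).
So ∂z/∂easting = −n_x/n_z = −0.11755 and ∂z/∂northing = −n_y/n_z = 0.17502.
|∇z| = √(a²+b²) = 0.21084, so dip δ = arctan(0.21084) = 11.91°.
True thickness = vertical thickness × cos δ = 6.8 × cos 11.91° = 6.7 m.

6.7 m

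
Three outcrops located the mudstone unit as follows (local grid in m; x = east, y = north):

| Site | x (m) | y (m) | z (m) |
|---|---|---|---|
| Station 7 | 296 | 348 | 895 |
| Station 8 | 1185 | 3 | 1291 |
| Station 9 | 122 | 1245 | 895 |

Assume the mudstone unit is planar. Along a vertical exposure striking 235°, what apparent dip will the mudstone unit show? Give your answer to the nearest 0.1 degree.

24.1°

Two edge vectors: Station 7→Station 8 = (889, -345, 396), Station 7→Station 9 = (-174, 897, 0).
Normal n = (Station 7→Station 8) × (Station 7→Station 9) = (-355212, -68904, 737403).
So ∂z/∂x = −n_x/n_z = 0.48171 and ∂z/∂y = −n_y/n_z = 0.09344.
Unit vector along 235° is (sin 235°, cos 235°) = (-0.8192, -0.5736).
Slope in that direction = a·(-0.8192) + b·(-0.5736) = −0.44819.
Apparent dip = arctan|0.44819| = 24.1° (true dip is 26.1°, so apparent ≤ true as expected).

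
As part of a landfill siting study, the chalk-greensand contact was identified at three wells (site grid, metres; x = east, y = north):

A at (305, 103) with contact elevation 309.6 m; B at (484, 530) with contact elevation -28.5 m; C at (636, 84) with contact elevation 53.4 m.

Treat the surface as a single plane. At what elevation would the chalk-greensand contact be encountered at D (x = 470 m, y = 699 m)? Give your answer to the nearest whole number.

Let the plane be z = a·x + b·y + c.
B−A: 179a + 427b = −338.1;  C−A: 331a − 19b = −256.2.
Solving gives a = −0.80021, b = −0.45635.
Then c = 309.6 − a·305 − b·103 = 600.67.
At (470, 699): z = −376.1 − 319.0 + 600.67 = -94.4 m.

-94 m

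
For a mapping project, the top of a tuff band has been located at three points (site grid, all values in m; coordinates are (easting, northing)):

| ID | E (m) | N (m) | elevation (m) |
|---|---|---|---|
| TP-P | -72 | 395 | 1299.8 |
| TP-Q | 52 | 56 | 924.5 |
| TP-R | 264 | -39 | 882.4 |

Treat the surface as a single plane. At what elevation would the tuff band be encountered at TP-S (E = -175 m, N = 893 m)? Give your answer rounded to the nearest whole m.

Let the plane be z = a·E + b·N + c.
TP-Q−TP-P: 124a − 339b = −375.3;  TP-R−TP-P: 336a − 434b = −417.4.
Solving gives a = 0.35584, b = 1.23724.
Then c = 1299.8 − a·-72 − b·395 = 836.71.
At (-175, 893): z = −62.3 + 1104.9 + 836.71 = 1879.3 m.

1879 m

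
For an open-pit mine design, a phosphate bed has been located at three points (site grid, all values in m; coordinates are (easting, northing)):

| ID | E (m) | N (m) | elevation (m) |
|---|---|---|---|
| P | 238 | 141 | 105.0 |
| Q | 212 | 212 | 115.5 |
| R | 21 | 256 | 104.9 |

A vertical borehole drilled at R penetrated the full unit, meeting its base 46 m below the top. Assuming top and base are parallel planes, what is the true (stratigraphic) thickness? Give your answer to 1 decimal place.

Let the plane be z = a·E + b·N + c.
Q−P: −26a + 71b = 10.5;  R−P: −217a + 115b = −0.1.
Solving gives a = 0.09782, b = 0.18371.
|∇z| = √(a²+b²) = 0.20813, so dip δ = arctan(0.20813) = 11.76°.
True thickness = vertical thickness × cos δ = 46 × cos 11.76° = 45.0 m.

45.0 m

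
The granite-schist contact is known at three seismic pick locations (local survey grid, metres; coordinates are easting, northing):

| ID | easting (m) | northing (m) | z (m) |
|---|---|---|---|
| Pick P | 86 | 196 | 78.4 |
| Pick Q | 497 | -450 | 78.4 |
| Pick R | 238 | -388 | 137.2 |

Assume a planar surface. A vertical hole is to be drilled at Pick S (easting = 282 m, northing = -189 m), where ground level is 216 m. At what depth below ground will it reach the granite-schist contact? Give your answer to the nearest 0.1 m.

124.5 m

Two edge vectors: Pick P→Pick Q = (411, -646, 0), Pick P→Pick R = (152, -584, 58.8).
Normal n = (Pick P→Pick Q) × (Pick P→Pick R) = (-37984.8, -24166.8, -141832).
So ∂z/∂easting = −n_x/n_z = −0.26782 and ∂z/∂northing = −n_y/n_z = −0.17039.
Intercept c from Pick P: 78.4 + 23.03 + 33.40 = 134.83.
At (282, -189): z_contact = −75.52 + 32.20 + 134.83 = 91.51 m.
Depth below ground = 216 − 91.51 = 124.5 m.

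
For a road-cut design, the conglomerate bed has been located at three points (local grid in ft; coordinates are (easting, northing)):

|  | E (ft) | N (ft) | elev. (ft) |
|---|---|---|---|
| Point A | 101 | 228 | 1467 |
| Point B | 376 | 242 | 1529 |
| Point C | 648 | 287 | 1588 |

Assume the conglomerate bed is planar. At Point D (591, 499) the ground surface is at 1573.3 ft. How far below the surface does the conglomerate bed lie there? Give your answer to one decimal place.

14.2 ft

Two edge vectors: Point A→Point B = (275, 14, 62), Point A→Point C = (547, 59, 121).
Normal n = (Point A→Point B) × (Point A→Point C) = (-1964, 639, 8567).
So ∂z/∂E = −n_x/n_z = 0.22925 and ∂z/∂N = −n_y/n_z = −0.07459.
Intercept c from Point A: 1467 − 23.15 + 17.01 = 1460.85.
At (591, 499): z_contact = 135.49 − 37.22 + 1460.85 = 1559.12 ft.
Depth below ground = 1573.3 − 1559.12 = 14.2 ft.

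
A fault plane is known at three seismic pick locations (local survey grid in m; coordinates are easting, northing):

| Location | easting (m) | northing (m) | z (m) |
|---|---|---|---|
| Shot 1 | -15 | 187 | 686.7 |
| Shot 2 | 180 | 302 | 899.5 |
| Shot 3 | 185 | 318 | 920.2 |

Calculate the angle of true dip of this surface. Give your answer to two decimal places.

51.01°

Let the plane be z = a·easting + b·northing + c.
Shot 2−Shot 1: 195a + 115b = 212.8;  Shot 3−Shot 1: 200a + 131b = 233.5.
Solving gives a = 0.40248, b = 1.16798.
Gradient magnitude |∇z| = √(a² + b²) = √(0.16199 + 1.36417) = 1.23538.
True dip = arctan(1.23538) = 51.01°, dipping toward SSW (azimuth ≈ 199°).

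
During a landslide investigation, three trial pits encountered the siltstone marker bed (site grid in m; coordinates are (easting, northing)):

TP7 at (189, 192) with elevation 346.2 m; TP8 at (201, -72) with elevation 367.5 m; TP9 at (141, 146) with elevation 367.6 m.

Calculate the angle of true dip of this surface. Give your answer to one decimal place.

20.1°

Two edge vectors: TP7→TP8 = (12, -264, 21.3), TP7→TP9 = (-48, -46, 21.4).
Normal n = (TP7→TP8) × (TP7→TP9) = (-4669.8, -1279.2, -13224).
So ∂z/∂E = −n_x/n_z = −0.35313 and ∂z/∂N = −n_y/n_z = −0.09673.
Gradient magnitude |∇z| = √(a² + b²) = √(0.12470 + 0.00936) = 0.36614.
True dip = arctan(0.36614) = 20.1°, dipping toward ENE (azimuth ≈ 075°).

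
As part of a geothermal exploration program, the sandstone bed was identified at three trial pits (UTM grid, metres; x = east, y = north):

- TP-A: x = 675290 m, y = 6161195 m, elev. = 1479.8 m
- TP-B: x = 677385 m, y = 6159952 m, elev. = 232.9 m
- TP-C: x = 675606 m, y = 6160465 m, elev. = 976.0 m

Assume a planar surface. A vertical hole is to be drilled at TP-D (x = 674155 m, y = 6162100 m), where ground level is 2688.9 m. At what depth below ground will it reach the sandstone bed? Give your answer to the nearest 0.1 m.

Let the plane be z = a·x + b·y + c.
TP-B−TP-A: 2095a − 1243b = −1246.9;  TP-C−TP-A: 316a − 730b = −503.8.
Solving gives a = −0.249888347, b = 0.581966140.
Then c = 1479.8 − a·675290 − b·6161195 = −3415379.97.
At (674155, 6162100): z_contact = −168463.48 + 3586133.55 − 3415379.97 = 2290.10 m.
Depth below ground = 2688.9 − 2290.10 = 398.8 m.

398.8 m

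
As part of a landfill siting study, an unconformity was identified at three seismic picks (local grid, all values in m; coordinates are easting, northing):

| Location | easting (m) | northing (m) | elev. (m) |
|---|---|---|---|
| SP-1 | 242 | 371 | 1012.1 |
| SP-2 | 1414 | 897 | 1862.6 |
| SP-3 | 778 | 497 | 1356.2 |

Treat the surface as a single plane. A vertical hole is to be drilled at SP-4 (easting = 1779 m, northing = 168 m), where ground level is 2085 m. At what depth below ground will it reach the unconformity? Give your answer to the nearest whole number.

307 m

Let the plane be z = a·easting + b·northing + c.
SP-2−SP-1: 1172a + 526b = 850.5;  SP-3−SP-1: 536a + 126b = 344.1.
Solving gives a = 0.54991, b = 0.39164.
Then c = 1012.1 − a·242 − b·371 = 733.72.
At (1779, 168): z_contact = 978.3 + 65.8 + 733.72 = 1777.8 m.
Depth below ground = 2085 − 1777.8 = 307 m.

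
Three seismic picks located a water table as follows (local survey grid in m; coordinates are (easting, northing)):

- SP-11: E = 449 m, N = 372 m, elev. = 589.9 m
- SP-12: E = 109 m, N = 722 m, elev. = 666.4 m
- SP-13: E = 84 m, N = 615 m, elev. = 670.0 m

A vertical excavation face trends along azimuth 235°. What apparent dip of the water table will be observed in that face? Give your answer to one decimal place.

9.2°

Let the plane be z = a·E + b·N + c.
SP-12−SP-11: −340a + 350b = 76.5;  SP-13−SP-11: −365a + 243b = 80.1.
Solving gives a = −0.20930, b = 0.01526.
Unit vector along 235° is (sin 235°, cos 235°) = (-0.8192, -0.5736).
Slope in that direction = a·(-0.8192) + b·(-0.5736) = 0.16269.
Apparent dip = arctan|0.16269| = 9.2° (true dip is 11.9°, so apparent ≤ true as expected).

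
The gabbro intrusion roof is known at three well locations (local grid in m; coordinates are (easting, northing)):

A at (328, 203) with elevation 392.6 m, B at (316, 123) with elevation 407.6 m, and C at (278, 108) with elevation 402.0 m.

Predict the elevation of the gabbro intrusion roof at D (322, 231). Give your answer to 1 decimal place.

384.9 m

Let the plane be z = a·E + b·N + c.
B−A: −12a − 80b = 15;  C−A: −50a − 95b = 9.4.
Solving gives a = 0.23531, b = −0.22280.
Then c = 392.6 − a·328 − b·203 = 360.64.
At (322, 231): z = 75.8 − 51.5 + 360.64 = 384.9 m.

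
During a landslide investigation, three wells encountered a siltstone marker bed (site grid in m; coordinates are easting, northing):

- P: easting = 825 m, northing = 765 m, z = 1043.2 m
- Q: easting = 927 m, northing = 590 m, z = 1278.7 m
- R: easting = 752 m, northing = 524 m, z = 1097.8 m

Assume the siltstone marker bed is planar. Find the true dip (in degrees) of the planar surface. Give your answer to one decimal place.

Two edge vectors: P→Q = (102, -175, 235.5), P→R = (-73, -241, 54.6).
Normal n = (P→Q) × (P→R) = (47200.5, -22760.7, -37357).
So ∂z/∂easting = −n_x/n_z = 1.26350 and ∂z/∂northing = −n_y/n_z = −0.60928.
Gradient magnitude |∇z| = √(a² + b²) = √(1.59643 + 0.37122) = 1.40273.
True dip = arctan(1.40273) = 54.5°, dipping toward WNW (azimuth ≈ 296°).

54.5°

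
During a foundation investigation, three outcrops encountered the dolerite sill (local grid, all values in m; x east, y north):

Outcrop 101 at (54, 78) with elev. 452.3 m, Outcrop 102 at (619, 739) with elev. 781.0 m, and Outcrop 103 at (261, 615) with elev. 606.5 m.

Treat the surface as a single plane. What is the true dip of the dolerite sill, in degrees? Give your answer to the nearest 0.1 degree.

Two edge vectors: Outcrop 101→Outcrop 102 = (565, 661, 328.7), Outcrop 101→Outcrop 103 = (207, 537, 154.2).
Normal n = (Outcrop 101→Outcrop 102) × (Outcrop 101→Outcrop 103) = (-74585.7, -19082.1, 166578).
So ∂z/∂x = −n_x/n_z = 0.44775 and ∂z/∂y = −n_y/n_z = 0.11455.
Gradient magnitude |∇z| = √(a² + b²) = √(0.20048 + 0.01312) = 0.46217.
True dip = arctan(0.46217) = 24.8°, dipping toward WSW (azimuth ≈ 256°).

24.8°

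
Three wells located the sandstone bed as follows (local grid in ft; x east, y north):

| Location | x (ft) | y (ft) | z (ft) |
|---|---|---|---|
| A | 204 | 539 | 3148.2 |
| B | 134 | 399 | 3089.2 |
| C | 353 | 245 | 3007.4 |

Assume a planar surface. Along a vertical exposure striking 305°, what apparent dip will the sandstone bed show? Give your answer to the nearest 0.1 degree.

17.0°

Let the plane be z = a·x + b·y + c.
B−A: −70a − 140b = −59;  C−A: 149a − 294b = −140.8.
Solving gives a = −0.05709, b = 0.44998.
Unit vector along 305° is (sin 305°, cos 305°) = (-0.8192, 0.5736).
Slope in that direction = a·(-0.8192) + b·(0.5736) = 0.30486.
Apparent dip = arctan|0.30486| = 17.0° (true dip is 24.4°, so apparent ≤ true as expected).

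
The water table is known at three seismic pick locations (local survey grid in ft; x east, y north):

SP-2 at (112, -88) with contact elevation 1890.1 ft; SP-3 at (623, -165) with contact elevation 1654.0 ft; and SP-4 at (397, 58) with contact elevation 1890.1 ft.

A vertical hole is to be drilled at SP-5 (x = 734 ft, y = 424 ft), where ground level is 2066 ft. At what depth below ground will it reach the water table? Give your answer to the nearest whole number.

41 ft

Let the plane be z = a·x + b·y + c.
SP-3−SP-2: 511a − 77b = −236.1;  SP-4−SP-2: 285a + 146b = 0.
Solving gives a = −0.35702, b = 0.69692.
Then c = 1890.1 − a·112 − b·-88 = 1991.42.
At (734, 424): z_contact = −262.1 + 295.5 + 1991.42 = 2024.9 ft.
Depth below ground = 2066 − 2024.9 = 41 ft.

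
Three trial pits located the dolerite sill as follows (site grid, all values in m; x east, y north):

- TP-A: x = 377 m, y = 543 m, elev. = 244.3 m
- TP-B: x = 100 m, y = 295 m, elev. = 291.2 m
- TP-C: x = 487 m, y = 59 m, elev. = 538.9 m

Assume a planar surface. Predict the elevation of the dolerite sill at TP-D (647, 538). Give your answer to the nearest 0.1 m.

Two edge vectors: TP-A→TP-B = (-277, -248, 46.9), TP-A→TP-C = (110, -484, 294.6).
Normal n = (TP-A→TP-B) × (TP-A→TP-C) = (-50361.2, 86763.2, 161348).
So ∂z/∂x = −n_x/n_z = 0.31213 and ∂z/∂y = −n_y/n_z = −0.53774.
Intercept c from TP-A: 244.3 − 117.67 + 291.99 = 418.62.
At (647, 538): z = 201.9 − 289.3 + 418.62 = 331.3 m.

331.3 m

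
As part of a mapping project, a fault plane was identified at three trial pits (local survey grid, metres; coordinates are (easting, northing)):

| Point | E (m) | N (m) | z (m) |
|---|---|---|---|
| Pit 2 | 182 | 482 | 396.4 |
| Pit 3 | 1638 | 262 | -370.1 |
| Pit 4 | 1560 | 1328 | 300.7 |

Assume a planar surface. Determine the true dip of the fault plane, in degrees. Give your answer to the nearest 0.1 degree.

Two edge vectors: Pit 2→Pit 3 = (1456, -220, -766.5), Pit 2→Pit 4 = (1378, 846, -95.7).
Normal n = (Pit 2→Pit 3) × (Pit 2→Pit 4) = (669513, -916897.8, 1534936).
So ∂z/∂E = −n_x/n_z = −0.43618 and ∂z/∂N = −n_y/n_z = 0.59735.
Gradient magnitude |∇z| = √(a² + b²) = √(0.19026 + 0.35683) = 0.73965.
True dip = arctan(0.73965) = 36.5°, dipping toward SE (azimuth ≈ 144°).

36.5°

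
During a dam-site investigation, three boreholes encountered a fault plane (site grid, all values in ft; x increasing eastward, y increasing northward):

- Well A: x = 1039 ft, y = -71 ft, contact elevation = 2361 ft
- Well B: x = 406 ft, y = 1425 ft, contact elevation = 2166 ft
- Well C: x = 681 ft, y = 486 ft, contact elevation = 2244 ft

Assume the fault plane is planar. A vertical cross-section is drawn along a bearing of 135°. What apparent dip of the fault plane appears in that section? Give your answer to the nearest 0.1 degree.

Let the plane be z = a·x + b·y + c.
Well B−Well A: −633a + 1496b = −195;  Well C−Well A: −358a + 557b = −117.
Solving gives a = 0.36296, b = 0.02323.
Unit vector along 135° is (sin 135°, cos 135°) = (0.7071, -0.7071).
Slope in that direction = a·(0.7071) + b·(-0.7071) = 0.24022.
Apparent dip = arctan|0.24022| = 13.5° (true dip is 20.0°, so apparent ≤ true as expected).

13.5°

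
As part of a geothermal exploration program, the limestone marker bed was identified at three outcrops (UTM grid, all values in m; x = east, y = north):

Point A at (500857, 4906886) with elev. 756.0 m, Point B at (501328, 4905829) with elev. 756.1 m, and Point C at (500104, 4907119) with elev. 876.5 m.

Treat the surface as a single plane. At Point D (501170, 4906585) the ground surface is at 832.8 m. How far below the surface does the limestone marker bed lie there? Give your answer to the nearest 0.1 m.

110.0 m

Two edge vectors: Point A→Point B = (471, -1057, 0.1), Point A→Point C = (-753, 233, 120.5).
Normal n = (Point A→Point B) × (Point A→Point C) = (-127391.8, -56830.8, -686178).
So ∂z/∂x = −n_x/n_z = −0.185654160 and ∂z/∂y = −n_y/n_z = −0.082822241.
Intercept c from Point A: 756 + 92986.19 + 406399.30 = 500141.48.
At (501170, 4906585): z_contact = −93044.30 − 406374.37 + 500141.48 = 722.82 m.
Depth below ground = 832.8 − 722.82 = 110.0 m.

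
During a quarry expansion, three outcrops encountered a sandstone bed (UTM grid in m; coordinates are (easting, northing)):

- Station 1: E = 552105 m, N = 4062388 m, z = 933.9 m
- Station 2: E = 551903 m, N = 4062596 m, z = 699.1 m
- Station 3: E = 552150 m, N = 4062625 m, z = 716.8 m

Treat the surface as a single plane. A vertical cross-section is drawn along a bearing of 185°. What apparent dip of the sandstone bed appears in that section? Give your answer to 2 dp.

42.96°

Let the plane be z = a·E + b·N + c.
Station 2−Station 1: −202a + 208b = −234.8;  Station 3−Station 1: 45a + 237b = −217.1.
Solving gives a = 0.18330, b = −0.95084.
Unit vector along 185° is (sin 185°, cos 185°) = (-0.0872, -0.9962).
Slope in that direction = a·(-0.0872) + b·(-0.9962) = 0.93124.
Apparent dip = arctan|0.93124| = 42.96° (true dip is 44.1°, so apparent ≤ true as expected).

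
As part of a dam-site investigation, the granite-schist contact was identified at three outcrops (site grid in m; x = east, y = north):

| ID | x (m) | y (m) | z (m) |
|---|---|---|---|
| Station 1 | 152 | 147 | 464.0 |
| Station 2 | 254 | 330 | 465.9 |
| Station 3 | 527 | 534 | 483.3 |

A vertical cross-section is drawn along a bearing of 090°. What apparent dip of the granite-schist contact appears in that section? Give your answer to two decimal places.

Let the plane be z = a·x + b·y + c.
Station 2−Station 1: 102a + 183b = 1.9;  Station 3−Station 1: 375a + 387b = 19.3.
Solving gives a = 0.09593, b = −0.04309.
Unit vector along 090° is (sin 90°, cos 90°) = (1.0000, 0.0000).
Slope in that direction = a·(1.0000) + b·(0.0000) = 0.09593.
Apparent dip = arctan|0.09593| = 5.48° (true dip is 6.0°, so apparent ≤ true as expected).

5.48°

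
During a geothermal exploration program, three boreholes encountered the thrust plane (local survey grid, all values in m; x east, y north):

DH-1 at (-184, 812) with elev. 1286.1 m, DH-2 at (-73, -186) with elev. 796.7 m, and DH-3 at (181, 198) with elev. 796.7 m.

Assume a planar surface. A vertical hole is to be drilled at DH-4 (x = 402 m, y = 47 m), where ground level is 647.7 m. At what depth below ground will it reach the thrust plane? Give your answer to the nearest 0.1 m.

54.6 m

Let the plane be z = a·x + b·y + c.
DH-2−DH-1: 111a − 998b = −489.4;  DH-3−DH-1: 365a − 614b = −489.4.
Solving gives a = −0.63465, b = 0.41979.
Then c = 1286.1 − a·-184 − b·812 = 828.45.
At (402, 47): z_contact = −255.13 + 19.73 + 828.45 = 593.05 m.
Depth below ground = 647.7 − 593.05 = 54.6 m.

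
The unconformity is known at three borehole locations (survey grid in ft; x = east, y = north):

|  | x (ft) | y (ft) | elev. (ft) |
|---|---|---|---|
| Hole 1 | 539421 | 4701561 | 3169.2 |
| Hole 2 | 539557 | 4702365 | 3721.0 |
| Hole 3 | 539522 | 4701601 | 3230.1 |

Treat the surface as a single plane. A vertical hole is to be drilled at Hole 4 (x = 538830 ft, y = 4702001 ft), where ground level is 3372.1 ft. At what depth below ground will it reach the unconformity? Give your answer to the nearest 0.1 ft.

137.1 ft

Two edge vectors: Hole 1→Hole 2 = (136, 804, 551.8), Hole 1→Hole 3 = (101, 40, 60.9).
Normal n = (Hole 1→Hole 2) × (Hole 1→Hole 3) = (26891.6, 47449.4, -75764).
So ∂z/∂x = −n_x/n_z = 0.354939021 and ∂z/∂y = −n_y/n_z = 0.626278972.
Intercept c from Hole 1: 3169.2 − 191461.56 − 2944488.79 = −3132781.15.
At (538830, 4702001): z_contact = 191251.79 + 2944764.35 − 3132781.15 = 3234.99 ft.
Depth below ground = 3372.1 − 3234.99 = 137.1 ft.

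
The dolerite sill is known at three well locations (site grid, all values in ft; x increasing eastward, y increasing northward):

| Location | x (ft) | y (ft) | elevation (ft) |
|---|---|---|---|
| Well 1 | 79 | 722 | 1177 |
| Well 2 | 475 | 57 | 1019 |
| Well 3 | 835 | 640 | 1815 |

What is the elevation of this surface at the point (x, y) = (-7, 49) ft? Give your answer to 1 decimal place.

Two edge vectors: Well 1→Well 2 = (396, -665, -158), Well 1→Well 3 = (756, -82, 638).
Normal n = (Well 1→Well 2) × (Well 1→Well 3) = (-437226, -372096, 470268).
So ∂z/∂x = −n_x/n_z = 0.92974 and ∂z/∂y = −n_y/n_z = 0.79124.
Intercept c from Well 1: 1177 − 73.45 − 571.28 = 532.27.
At (-7, 49): z = −6.5 + 38.8 + 532.27 = 564.5 ft.

564.5 ft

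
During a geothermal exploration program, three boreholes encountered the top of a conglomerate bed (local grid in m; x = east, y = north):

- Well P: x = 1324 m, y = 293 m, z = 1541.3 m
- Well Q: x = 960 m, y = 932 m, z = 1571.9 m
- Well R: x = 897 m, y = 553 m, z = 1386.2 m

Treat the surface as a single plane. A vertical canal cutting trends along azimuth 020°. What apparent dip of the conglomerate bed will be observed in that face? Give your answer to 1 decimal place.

29.8°

Let the plane be z = a·x + b·y + c.
Well Q−Well P: −364a + 639b = 30.6;  Well R−Well P: −427a + 260b = −155.1.
Solving gives a = 0.60077, b = 0.39011.
Unit vector along 020° is (sin 20°, cos 20°) = (0.3420, 0.9397).
Slope in that direction = a·(0.3420) + b·(0.9397) = 0.57206.
Apparent dip = arctan|0.57206| = 29.8° (true dip is 35.6°, so apparent ≤ true as expected).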